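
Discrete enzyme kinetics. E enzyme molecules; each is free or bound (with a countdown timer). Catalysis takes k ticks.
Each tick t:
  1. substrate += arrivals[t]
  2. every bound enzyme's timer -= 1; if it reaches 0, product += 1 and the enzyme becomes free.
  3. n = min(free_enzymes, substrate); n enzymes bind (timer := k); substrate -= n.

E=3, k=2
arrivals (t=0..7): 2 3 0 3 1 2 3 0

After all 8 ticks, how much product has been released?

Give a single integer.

Answer: 9

Derivation:
t=0: arr=2 -> substrate=0 bound=2 product=0
t=1: arr=3 -> substrate=2 bound=3 product=0
t=2: arr=0 -> substrate=0 bound=3 product=2
t=3: arr=3 -> substrate=2 bound=3 product=3
t=4: arr=1 -> substrate=1 bound=3 product=5
t=5: arr=2 -> substrate=2 bound=3 product=6
t=6: arr=3 -> substrate=3 bound=3 product=8
t=7: arr=0 -> substrate=2 bound=3 product=9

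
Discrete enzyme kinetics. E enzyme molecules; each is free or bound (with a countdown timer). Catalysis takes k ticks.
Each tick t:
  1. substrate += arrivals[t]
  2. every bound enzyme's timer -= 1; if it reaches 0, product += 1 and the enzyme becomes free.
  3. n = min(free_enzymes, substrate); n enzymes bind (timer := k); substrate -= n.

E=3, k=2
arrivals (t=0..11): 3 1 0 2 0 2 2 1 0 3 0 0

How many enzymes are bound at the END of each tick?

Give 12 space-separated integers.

Answer: 3 3 1 3 2 2 3 3 2 3 3 0

Derivation:
t=0: arr=3 -> substrate=0 bound=3 product=0
t=1: arr=1 -> substrate=1 bound=3 product=0
t=2: arr=0 -> substrate=0 bound=1 product=3
t=3: arr=2 -> substrate=0 bound=3 product=3
t=4: arr=0 -> substrate=0 bound=2 product=4
t=5: arr=2 -> substrate=0 bound=2 product=6
t=6: arr=2 -> substrate=1 bound=3 product=6
t=7: arr=1 -> substrate=0 bound=3 product=8
t=8: arr=0 -> substrate=0 bound=2 product=9
t=9: arr=3 -> substrate=0 bound=3 product=11
t=10: arr=0 -> substrate=0 bound=3 product=11
t=11: arr=0 -> substrate=0 bound=0 product=14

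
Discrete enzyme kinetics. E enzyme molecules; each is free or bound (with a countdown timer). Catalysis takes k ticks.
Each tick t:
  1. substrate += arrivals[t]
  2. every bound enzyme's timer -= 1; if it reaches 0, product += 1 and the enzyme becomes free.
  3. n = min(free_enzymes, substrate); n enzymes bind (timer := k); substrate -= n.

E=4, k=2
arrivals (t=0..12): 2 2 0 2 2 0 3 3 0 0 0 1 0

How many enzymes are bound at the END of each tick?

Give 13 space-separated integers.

Answer: 2 4 2 2 4 2 3 4 3 2 0 1 1

Derivation:
t=0: arr=2 -> substrate=0 bound=2 product=0
t=1: arr=2 -> substrate=0 bound=4 product=0
t=2: arr=0 -> substrate=0 bound=2 product=2
t=3: arr=2 -> substrate=0 bound=2 product=4
t=4: arr=2 -> substrate=0 bound=4 product=4
t=5: arr=0 -> substrate=0 bound=2 product=6
t=6: arr=3 -> substrate=0 bound=3 product=8
t=7: arr=3 -> substrate=2 bound=4 product=8
t=8: arr=0 -> substrate=0 bound=3 product=11
t=9: arr=0 -> substrate=0 bound=2 product=12
t=10: arr=0 -> substrate=0 bound=0 product=14
t=11: arr=1 -> substrate=0 bound=1 product=14
t=12: arr=0 -> substrate=0 bound=1 product=14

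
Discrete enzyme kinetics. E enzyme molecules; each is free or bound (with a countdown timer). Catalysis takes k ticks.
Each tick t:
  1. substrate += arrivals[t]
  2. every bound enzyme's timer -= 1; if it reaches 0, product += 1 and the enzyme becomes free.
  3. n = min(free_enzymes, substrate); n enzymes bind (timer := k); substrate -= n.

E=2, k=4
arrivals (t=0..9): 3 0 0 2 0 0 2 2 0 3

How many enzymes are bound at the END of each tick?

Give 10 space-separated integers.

Answer: 2 2 2 2 2 2 2 2 2 2

Derivation:
t=0: arr=3 -> substrate=1 bound=2 product=0
t=1: arr=0 -> substrate=1 bound=2 product=0
t=2: arr=0 -> substrate=1 bound=2 product=0
t=3: arr=2 -> substrate=3 bound=2 product=0
t=4: arr=0 -> substrate=1 bound=2 product=2
t=5: arr=0 -> substrate=1 bound=2 product=2
t=6: arr=2 -> substrate=3 bound=2 product=2
t=7: arr=2 -> substrate=5 bound=2 product=2
t=8: arr=0 -> substrate=3 bound=2 product=4
t=9: arr=3 -> substrate=6 bound=2 product=4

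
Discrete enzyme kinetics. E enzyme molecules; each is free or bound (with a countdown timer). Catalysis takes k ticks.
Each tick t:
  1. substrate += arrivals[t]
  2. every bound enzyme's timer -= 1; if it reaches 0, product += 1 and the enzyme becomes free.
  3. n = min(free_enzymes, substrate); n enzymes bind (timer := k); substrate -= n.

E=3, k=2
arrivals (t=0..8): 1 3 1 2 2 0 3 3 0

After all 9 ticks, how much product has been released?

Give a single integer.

t=0: arr=1 -> substrate=0 bound=1 product=0
t=1: arr=3 -> substrate=1 bound=3 product=0
t=2: arr=1 -> substrate=1 bound=3 product=1
t=3: arr=2 -> substrate=1 bound=3 product=3
t=4: arr=2 -> substrate=2 bound=3 product=4
t=5: arr=0 -> substrate=0 bound=3 product=6
t=6: arr=3 -> substrate=2 bound=3 product=7
t=7: arr=3 -> substrate=3 bound=3 product=9
t=8: arr=0 -> substrate=2 bound=3 product=10

Answer: 10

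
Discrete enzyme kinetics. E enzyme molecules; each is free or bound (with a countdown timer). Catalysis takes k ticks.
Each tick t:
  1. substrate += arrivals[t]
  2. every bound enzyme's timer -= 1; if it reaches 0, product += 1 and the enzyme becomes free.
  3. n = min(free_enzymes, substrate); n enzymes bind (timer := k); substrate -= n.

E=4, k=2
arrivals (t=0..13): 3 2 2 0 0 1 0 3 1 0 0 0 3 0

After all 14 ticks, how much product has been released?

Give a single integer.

t=0: arr=3 -> substrate=0 bound=3 product=0
t=1: arr=2 -> substrate=1 bound=4 product=0
t=2: arr=2 -> substrate=0 bound=4 product=3
t=3: arr=0 -> substrate=0 bound=3 product=4
t=4: arr=0 -> substrate=0 bound=0 product=7
t=5: arr=1 -> substrate=0 bound=1 product=7
t=6: arr=0 -> substrate=0 bound=1 product=7
t=7: arr=3 -> substrate=0 bound=3 product=8
t=8: arr=1 -> substrate=0 bound=4 product=8
t=9: arr=0 -> substrate=0 bound=1 product=11
t=10: arr=0 -> substrate=0 bound=0 product=12
t=11: arr=0 -> substrate=0 bound=0 product=12
t=12: arr=3 -> substrate=0 bound=3 product=12
t=13: arr=0 -> substrate=0 bound=3 product=12

Answer: 12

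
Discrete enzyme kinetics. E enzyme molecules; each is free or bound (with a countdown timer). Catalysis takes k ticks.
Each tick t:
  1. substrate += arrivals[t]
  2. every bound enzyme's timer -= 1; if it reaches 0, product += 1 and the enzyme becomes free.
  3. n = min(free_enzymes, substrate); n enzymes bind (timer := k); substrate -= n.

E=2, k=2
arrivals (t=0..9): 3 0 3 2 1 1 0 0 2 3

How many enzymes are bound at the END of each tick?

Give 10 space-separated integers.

t=0: arr=3 -> substrate=1 bound=2 product=0
t=1: arr=0 -> substrate=1 bound=2 product=0
t=2: arr=3 -> substrate=2 bound=2 product=2
t=3: arr=2 -> substrate=4 bound=2 product=2
t=4: arr=1 -> substrate=3 bound=2 product=4
t=5: arr=1 -> substrate=4 bound=2 product=4
t=6: arr=0 -> substrate=2 bound=2 product=6
t=7: arr=0 -> substrate=2 bound=2 product=6
t=8: arr=2 -> substrate=2 bound=2 product=8
t=9: arr=3 -> substrate=5 bound=2 product=8

Answer: 2 2 2 2 2 2 2 2 2 2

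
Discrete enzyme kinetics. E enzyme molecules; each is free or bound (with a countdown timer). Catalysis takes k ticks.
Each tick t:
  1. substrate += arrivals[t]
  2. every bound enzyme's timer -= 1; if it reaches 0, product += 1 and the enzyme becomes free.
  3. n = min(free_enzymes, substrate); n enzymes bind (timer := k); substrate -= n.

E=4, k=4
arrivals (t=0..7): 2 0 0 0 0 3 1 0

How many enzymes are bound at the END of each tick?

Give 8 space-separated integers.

t=0: arr=2 -> substrate=0 bound=2 product=0
t=1: arr=0 -> substrate=0 bound=2 product=0
t=2: arr=0 -> substrate=0 bound=2 product=0
t=3: arr=0 -> substrate=0 bound=2 product=0
t=4: arr=0 -> substrate=0 bound=0 product=2
t=5: arr=3 -> substrate=0 bound=3 product=2
t=6: arr=1 -> substrate=0 bound=4 product=2
t=7: arr=0 -> substrate=0 bound=4 product=2

Answer: 2 2 2 2 0 3 4 4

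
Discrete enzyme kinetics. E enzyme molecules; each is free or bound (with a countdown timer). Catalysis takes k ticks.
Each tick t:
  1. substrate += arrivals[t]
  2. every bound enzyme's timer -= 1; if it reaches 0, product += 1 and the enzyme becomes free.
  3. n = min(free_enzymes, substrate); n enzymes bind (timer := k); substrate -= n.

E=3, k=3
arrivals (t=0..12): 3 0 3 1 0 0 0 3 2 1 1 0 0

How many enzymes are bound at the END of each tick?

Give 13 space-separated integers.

Answer: 3 3 3 3 3 3 1 3 3 3 3 3 3

Derivation:
t=0: arr=3 -> substrate=0 bound=3 product=0
t=1: arr=0 -> substrate=0 bound=3 product=0
t=2: arr=3 -> substrate=3 bound=3 product=0
t=3: arr=1 -> substrate=1 bound=3 product=3
t=4: arr=0 -> substrate=1 bound=3 product=3
t=5: arr=0 -> substrate=1 bound=3 product=3
t=6: arr=0 -> substrate=0 bound=1 product=6
t=7: arr=3 -> substrate=1 bound=3 product=6
t=8: arr=2 -> substrate=3 bound=3 product=6
t=9: arr=1 -> substrate=3 bound=3 product=7
t=10: arr=1 -> substrate=2 bound=3 product=9
t=11: arr=0 -> substrate=2 bound=3 product=9
t=12: arr=0 -> substrate=1 bound=3 product=10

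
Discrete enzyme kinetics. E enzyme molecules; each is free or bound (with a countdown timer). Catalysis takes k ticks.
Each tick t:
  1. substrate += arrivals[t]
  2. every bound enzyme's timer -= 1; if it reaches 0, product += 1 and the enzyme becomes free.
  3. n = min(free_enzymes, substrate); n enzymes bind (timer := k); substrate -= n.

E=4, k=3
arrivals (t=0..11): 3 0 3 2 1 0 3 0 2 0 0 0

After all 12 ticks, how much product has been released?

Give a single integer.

Answer: 12

Derivation:
t=0: arr=3 -> substrate=0 bound=3 product=0
t=1: arr=0 -> substrate=0 bound=3 product=0
t=2: arr=3 -> substrate=2 bound=4 product=0
t=3: arr=2 -> substrate=1 bound=4 product=3
t=4: arr=1 -> substrate=2 bound=4 product=3
t=5: arr=0 -> substrate=1 bound=4 product=4
t=6: arr=3 -> substrate=1 bound=4 product=7
t=7: arr=0 -> substrate=1 bound=4 product=7
t=8: arr=2 -> substrate=2 bound=4 product=8
t=9: arr=0 -> substrate=0 bound=3 product=11
t=10: arr=0 -> substrate=0 bound=3 product=11
t=11: arr=0 -> substrate=0 bound=2 product=12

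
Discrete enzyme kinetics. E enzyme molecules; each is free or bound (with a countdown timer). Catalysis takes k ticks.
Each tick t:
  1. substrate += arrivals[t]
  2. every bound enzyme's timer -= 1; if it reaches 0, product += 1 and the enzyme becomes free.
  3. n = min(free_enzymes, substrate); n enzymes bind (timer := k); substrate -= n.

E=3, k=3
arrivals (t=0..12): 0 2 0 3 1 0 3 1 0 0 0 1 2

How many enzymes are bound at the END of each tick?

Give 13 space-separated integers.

t=0: arr=0 -> substrate=0 bound=0 product=0
t=1: arr=2 -> substrate=0 bound=2 product=0
t=2: arr=0 -> substrate=0 bound=2 product=0
t=3: arr=3 -> substrate=2 bound=3 product=0
t=4: arr=1 -> substrate=1 bound=3 product=2
t=5: arr=0 -> substrate=1 bound=3 product=2
t=6: arr=3 -> substrate=3 bound=3 product=3
t=7: arr=1 -> substrate=2 bound=3 product=5
t=8: arr=0 -> substrate=2 bound=3 product=5
t=9: arr=0 -> substrate=1 bound=3 product=6
t=10: arr=0 -> substrate=0 bound=2 product=8
t=11: arr=1 -> substrate=0 bound=3 product=8
t=12: arr=2 -> substrate=1 bound=3 product=9

Answer: 0 2 2 3 3 3 3 3 3 3 2 3 3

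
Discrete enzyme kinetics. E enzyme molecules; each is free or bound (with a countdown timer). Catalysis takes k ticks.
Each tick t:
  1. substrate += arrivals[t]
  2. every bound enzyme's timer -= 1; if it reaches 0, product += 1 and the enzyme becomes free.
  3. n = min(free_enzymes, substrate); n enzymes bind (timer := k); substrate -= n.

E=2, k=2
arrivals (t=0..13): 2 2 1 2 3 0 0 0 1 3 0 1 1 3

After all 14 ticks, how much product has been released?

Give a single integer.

Answer: 12

Derivation:
t=0: arr=2 -> substrate=0 bound=2 product=0
t=1: arr=2 -> substrate=2 bound=2 product=0
t=2: arr=1 -> substrate=1 bound=2 product=2
t=3: arr=2 -> substrate=3 bound=2 product=2
t=4: arr=3 -> substrate=4 bound=2 product=4
t=5: arr=0 -> substrate=4 bound=2 product=4
t=6: arr=0 -> substrate=2 bound=2 product=6
t=7: arr=0 -> substrate=2 bound=2 product=6
t=8: arr=1 -> substrate=1 bound=2 product=8
t=9: arr=3 -> substrate=4 bound=2 product=8
t=10: arr=0 -> substrate=2 bound=2 product=10
t=11: arr=1 -> substrate=3 bound=2 product=10
t=12: arr=1 -> substrate=2 bound=2 product=12
t=13: arr=3 -> substrate=5 bound=2 product=12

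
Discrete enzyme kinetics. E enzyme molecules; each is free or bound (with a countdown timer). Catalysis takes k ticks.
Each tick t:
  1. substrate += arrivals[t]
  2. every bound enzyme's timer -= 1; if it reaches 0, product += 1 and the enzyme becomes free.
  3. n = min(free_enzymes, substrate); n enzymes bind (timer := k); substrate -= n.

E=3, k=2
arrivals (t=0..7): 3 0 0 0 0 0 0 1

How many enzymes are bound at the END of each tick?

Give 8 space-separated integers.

Answer: 3 3 0 0 0 0 0 1

Derivation:
t=0: arr=3 -> substrate=0 bound=3 product=0
t=1: arr=0 -> substrate=0 bound=3 product=0
t=2: arr=0 -> substrate=0 bound=0 product=3
t=3: arr=0 -> substrate=0 bound=0 product=3
t=4: arr=0 -> substrate=0 bound=0 product=3
t=5: arr=0 -> substrate=0 bound=0 product=3
t=6: arr=0 -> substrate=0 bound=0 product=3
t=7: arr=1 -> substrate=0 bound=1 product=3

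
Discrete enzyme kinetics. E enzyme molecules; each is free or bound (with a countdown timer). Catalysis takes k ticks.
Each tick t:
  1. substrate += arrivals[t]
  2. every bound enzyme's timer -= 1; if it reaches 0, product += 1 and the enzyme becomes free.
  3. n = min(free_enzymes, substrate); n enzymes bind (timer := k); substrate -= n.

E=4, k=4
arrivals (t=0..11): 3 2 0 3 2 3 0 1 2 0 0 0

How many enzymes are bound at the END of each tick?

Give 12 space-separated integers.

Answer: 3 4 4 4 4 4 4 4 4 4 4 4

Derivation:
t=0: arr=3 -> substrate=0 bound=3 product=0
t=1: arr=2 -> substrate=1 bound=4 product=0
t=2: arr=0 -> substrate=1 bound=4 product=0
t=3: arr=3 -> substrate=4 bound=4 product=0
t=4: arr=2 -> substrate=3 bound=4 product=3
t=5: arr=3 -> substrate=5 bound=4 product=4
t=6: arr=0 -> substrate=5 bound=4 product=4
t=7: arr=1 -> substrate=6 bound=4 product=4
t=8: arr=2 -> substrate=5 bound=4 product=7
t=9: arr=0 -> substrate=4 bound=4 product=8
t=10: arr=0 -> substrate=4 bound=4 product=8
t=11: arr=0 -> substrate=4 bound=4 product=8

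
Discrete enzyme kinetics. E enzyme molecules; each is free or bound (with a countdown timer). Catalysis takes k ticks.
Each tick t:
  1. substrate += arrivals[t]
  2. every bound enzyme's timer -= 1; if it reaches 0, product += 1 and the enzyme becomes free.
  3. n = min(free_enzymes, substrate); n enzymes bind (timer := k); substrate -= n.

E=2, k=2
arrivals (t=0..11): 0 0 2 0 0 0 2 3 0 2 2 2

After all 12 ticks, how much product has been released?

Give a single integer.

t=0: arr=0 -> substrate=0 bound=0 product=0
t=1: arr=0 -> substrate=0 bound=0 product=0
t=2: arr=2 -> substrate=0 bound=2 product=0
t=3: arr=0 -> substrate=0 bound=2 product=0
t=4: arr=0 -> substrate=0 bound=0 product=2
t=5: arr=0 -> substrate=0 bound=0 product=2
t=6: arr=2 -> substrate=0 bound=2 product=2
t=7: arr=3 -> substrate=3 bound=2 product=2
t=8: arr=0 -> substrate=1 bound=2 product=4
t=9: arr=2 -> substrate=3 bound=2 product=4
t=10: arr=2 -> substrate=3 bound=2 product=6
t=11: arr=2 -> substrate=5 bound=2 product=6

Answer: 6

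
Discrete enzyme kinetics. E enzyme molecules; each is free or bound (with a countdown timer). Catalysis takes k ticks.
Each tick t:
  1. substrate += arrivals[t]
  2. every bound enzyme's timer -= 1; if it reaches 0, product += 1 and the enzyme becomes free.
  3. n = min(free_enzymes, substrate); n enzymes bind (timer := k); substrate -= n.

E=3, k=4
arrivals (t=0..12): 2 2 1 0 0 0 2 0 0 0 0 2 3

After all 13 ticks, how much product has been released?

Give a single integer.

Answer: 7

Derivation:
t=0: arr=2 -> substrate=0 bound=2 product=0
t=1: arr=2 -> substrate=1 bound=3 product=0
t=2: arr=1 -> substrate=2 bound=3 product=0
t=3: arr=0 -> substrate=2 bound=3 product=0
t=4: arr=0 -> substrate=0 bound=3 product=2
t=5: arr=0 -> substrate=0 bound=2 product=3
t=6: arr=2 -> substrate=1 bound=3 product=3
t=7: arr=0 -> substrate=1 bound=3 product=3
t=8: arr=0 -> substrate=0 bound=2 product=5
t=9: arr=0 -> substrate=0 bound=2 product=5
t=10: arr=0 -> substrate=0 bound=1 product=6
t=11: arr=2 -> substrate=0 bound=3 product=6
t=12: arr=3 -> substrate=2 bound=3 product=7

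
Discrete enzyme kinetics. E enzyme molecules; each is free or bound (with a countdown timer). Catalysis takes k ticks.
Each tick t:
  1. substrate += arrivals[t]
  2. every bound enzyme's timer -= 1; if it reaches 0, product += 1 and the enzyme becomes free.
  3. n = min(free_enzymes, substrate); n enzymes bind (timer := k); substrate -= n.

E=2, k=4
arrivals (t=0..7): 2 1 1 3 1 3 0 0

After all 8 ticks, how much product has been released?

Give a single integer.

t=0: arr=2 -> substrate=0 bound=2 product=0
t=1: arr=1 -> substrate=1 bound=2 product=0
t=2: arr=1 -> substrate=2 bound=2 product=0
t=3: arr=3 -> substrate=5 bound=2 product=0
t=4: arr=1 -> substrate=4 bound=2 product=2
t=5: arr=3 -> substrate=7 bound=2 product=2
t=6: arr=0 -> substrate=7 bound=2 product=2
t=7: arr=0 -> substrate=7 bound=2 product=2

Answer: 2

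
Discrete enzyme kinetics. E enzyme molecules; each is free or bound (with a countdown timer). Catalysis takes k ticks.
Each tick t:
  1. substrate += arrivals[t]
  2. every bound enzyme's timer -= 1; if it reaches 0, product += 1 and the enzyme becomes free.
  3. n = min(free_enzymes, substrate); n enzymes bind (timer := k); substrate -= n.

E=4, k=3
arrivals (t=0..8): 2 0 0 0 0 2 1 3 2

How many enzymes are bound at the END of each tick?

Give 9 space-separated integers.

Answer: 2 2 2 0 0 2 3 4 4

Derivation:
t=0: arr=2 -> substrate=0 bound=2 product=0
t=1: arr=0 -> substrate=0 bound=2 product=0
t=2: arr=0 -> substrate=0 bound=2 product=0
t=3: arr=0 -> substrate=0 bound=0 product=2
t=4: arr=0 -> substrate=0 bound=0 product=2
t=5: arr=2 -> substrate=0 bound=2 product=2
t=6: arr=1 -> substrate=0 bound=3 product=2
t=7: arr=3 -> substrate=2 bound=4 product=2
t=8: arr=2 -> substrate=2 bound=4 product=4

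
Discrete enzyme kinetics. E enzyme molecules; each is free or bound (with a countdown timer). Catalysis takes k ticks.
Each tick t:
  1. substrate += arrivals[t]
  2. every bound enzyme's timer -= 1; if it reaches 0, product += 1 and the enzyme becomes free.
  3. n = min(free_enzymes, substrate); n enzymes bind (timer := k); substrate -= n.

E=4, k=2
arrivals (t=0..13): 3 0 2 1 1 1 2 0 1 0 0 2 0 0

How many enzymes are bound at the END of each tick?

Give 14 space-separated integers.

Answer: 3 3 2 3 2 2 3 2 1 1 0 2 2 0

Derivation:
t=0: arr=3 -> substrate=0 bound=3 product=0
t=1: arr=0 -> substrate=0 bound=3 product=0
t=2: arr=2 -> substrate=0 bound=2 product=3
t=3: arr=1 -> substrate=0 bound=3 product=3
t=4: arr=1 -> substrate=0 bound=2 product=5
t=5: arr=1 -> substrate=0 bound=2 product=6
t=6: arr=2 -> substrate=0 bound=3 product=7
t=7: arr=0 -> substrate=0 bound=2 product=8
t=8: arr=1 -> substrate=0 bound=1 product=10
t=9: arr=0 -> substrate=0 bound=1 product=10
t=10: arr=0 -> substrate=0 bound=0 product=11
t=11: arr=2 -> substrate=0 bound=2 product=11
t=12: arr=0 -> substrate=0 bound=2 product=11
t=13: arr=0 -> substrate=0 bound=0 product=13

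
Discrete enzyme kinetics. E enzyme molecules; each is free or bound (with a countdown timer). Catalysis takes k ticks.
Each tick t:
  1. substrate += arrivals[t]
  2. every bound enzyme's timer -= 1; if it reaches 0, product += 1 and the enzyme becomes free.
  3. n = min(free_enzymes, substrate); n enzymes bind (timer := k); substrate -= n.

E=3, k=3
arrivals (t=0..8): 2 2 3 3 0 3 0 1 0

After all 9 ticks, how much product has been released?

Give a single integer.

t=0: arr=2 -> substrate=0 bound=2 product=0
t=1: arr=2 -> substrate=1 bound=3 product=0
t=2: arr=3 -> substrate=4 bound=3 product=0
t=3: arr=3 -> substrate=5 bound=3 product=2
t=4: arr=0 -> substrate=4 bound=3 product=3
t=5: arr=3 -> substrate=7 bound=3 product=3
t=6: arr=0 -> substrate=5 bound=3 product=5
t=7: arr=1 -> substrate=5 bound=3 product=6
t=8: arr=0 -> substrate=5 bound=3 product=6

Answer: 6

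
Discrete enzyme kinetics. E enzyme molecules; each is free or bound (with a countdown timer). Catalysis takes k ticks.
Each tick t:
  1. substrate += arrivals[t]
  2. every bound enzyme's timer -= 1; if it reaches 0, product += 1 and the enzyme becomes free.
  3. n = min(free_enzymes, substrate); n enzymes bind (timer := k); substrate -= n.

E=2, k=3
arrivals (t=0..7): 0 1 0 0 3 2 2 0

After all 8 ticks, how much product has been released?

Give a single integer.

t=0: arr=0 -> substrate=0 bound=0 product=0
t=1: arr=1 -> substrate=0 bound=1 product=0
t=2: arr=0 -> substrate=0 bound=1 product=0
t=3: arr=0 -> substrate=0 bound=1 product=0
t=4: arr=3 -> substrate=1 bound=2 product=1
t=5: arr=2 -> substrate=3 bound=2 product=1
t=6: arr=2 -> substrate=5 bound=2 product=1
t=7: arr=0 -> substrate=3 bound=2 product=3

Answer: 3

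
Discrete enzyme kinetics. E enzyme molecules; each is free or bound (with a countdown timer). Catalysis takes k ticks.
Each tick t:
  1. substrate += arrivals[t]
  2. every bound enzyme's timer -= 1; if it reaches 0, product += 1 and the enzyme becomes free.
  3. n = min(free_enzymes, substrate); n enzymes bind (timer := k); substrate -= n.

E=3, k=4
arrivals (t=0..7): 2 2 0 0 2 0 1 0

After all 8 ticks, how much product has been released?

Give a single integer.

t=0: arr=2 -> substrate=0 bound=2 product=0
t=1: arr=2 -> substrate=1 bound=3 product=0
t=2: arr=0 -> substrate=1 bound=3 product=0
t=3: arr=0 -> substrate=1 bound=3 product=0
t=4: arr=2 -> substrate=1 bound=3 product=2
t=5: arr=0 -> substrate=0 bound=3 product=3
t=6: arr=1 -> substrate=1 bound=3 product=3
t=7: arr=0 -> substrate=1 bound=3 product=3

Answer: 3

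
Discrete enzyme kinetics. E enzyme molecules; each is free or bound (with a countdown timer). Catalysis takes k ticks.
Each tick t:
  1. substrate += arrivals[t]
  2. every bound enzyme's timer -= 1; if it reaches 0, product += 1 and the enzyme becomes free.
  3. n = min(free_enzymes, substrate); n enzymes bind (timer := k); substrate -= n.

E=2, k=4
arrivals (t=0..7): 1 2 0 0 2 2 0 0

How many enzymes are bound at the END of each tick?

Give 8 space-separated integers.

Answer: 1 2 2 2 2 2 2 2

Derivation:
t=0: arr=1 -> substrate=0 bound=1 product=0
t=1: arr=2 -> substrate=1 bound=2 product=0
t=2: arr=0 -> substrate=1 bound=2 product=0
t=3: arr=0 -> substrate=1 bound=2 product=0
t=4: arr=2 -> substrate=2 bound=2 product=1
t=5: arr=2 -> substrate=3 bound=2 product=2
t=6: arr=0 -> substrate=3 bound=2 product=2
t=7: arr=0 -> substrate=3 bound=2 product=2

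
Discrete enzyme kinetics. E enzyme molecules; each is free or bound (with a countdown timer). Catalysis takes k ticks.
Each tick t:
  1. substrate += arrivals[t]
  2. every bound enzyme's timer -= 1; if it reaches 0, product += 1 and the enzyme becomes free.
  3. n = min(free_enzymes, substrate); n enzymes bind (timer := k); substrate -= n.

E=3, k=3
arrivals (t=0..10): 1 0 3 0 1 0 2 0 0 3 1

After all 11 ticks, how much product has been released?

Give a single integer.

t=0: arr=1 -> substrate=0 bound=1 product=0
t=1: arr=0 -> substrate=0 bound=1 product=0
t=2: arr=3 -> substrate=1 bound=3 product=0
t=3: arr=0 -> substrate=0 bound=3 product=1
t=4: arr=1 -> substrate=1 bound=3 product=1
t=5: arr=0 -> substrate=0 bound=2 product=3
t=6: arr=2 -> substrate=0 bound=3 product=4
t=7: arr=0 -> substrate=0 bound=3 product=4
t=8: arr=0 -> substrate=0 bound=2 product=5
t=9: arr=3 -> substrate=0 bound=3 product=7
t=10: arr=1 -> substrate=1 bound=3 product=7

Answer: 7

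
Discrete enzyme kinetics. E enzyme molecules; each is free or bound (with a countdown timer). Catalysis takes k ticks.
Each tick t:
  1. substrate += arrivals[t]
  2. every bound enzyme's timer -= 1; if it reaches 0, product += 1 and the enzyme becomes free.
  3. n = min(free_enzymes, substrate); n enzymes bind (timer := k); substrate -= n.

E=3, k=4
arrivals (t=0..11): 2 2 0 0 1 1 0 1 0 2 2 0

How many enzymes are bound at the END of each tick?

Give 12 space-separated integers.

Answer: 2 3 3 3 3 3 3 3 2 3 3 3

Derivation:
t=0: arr=2 -> substrate=0 bound=2 product=0
t=1: arr=2 -> substrate=1 bound=3 product=0
t=2: arr=0 -> substrate=1 bound=3 product=0
t=3: arr=0 -> substrate=1 bound=3 product=0
t=4: arr=1 -> substrate=0 bound=3 product=2
t=5: arr=1 -> substrate=0 bound=3 product=3
t=6: arr=0 -> substrate=0 bound=3 product=3
t=7: arr=1 -> substrate=1 bound=3 product=3
t=8: arr=0 -> substrate=0 bound=2 product=5
t=9: arr=2 -> substrate=0 bound=3 product=6
t=10: arr=2 -> substrate=2 bound=3 product=6
t=11: arr=0 -> substrate=2 bound=3 product=6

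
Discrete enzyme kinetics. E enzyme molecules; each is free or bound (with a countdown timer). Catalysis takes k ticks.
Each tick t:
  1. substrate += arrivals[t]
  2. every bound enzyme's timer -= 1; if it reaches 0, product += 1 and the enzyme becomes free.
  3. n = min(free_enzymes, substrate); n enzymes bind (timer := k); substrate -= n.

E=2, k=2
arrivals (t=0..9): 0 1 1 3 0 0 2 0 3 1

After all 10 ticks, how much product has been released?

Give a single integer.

Answer: 7

Derivation:
t=0: arr=0 -> substrate=0 bound=0 product=0
t=1: arr=1 -> substrate=0 bound=1 product=0
t=2: arr=1 -> substrate=0 bound=2 product=0
t=3: arr=3 -> substrate=2 bound=2 product=1
t=4: arr=0 -> substrate=1 bound=2 product=2
t=5: arr=0 -> substrate=0 bound=2 product=3
t=6: arr=2 -> substrate=1 bound=2 product=4
t=7: arr=0 -> substrate=0 bound=2 product=5
t=8: arr=3 -> substrate=2 bound=2 product=6
t=9: arr=1 -> substrate=2 bound=2 product=7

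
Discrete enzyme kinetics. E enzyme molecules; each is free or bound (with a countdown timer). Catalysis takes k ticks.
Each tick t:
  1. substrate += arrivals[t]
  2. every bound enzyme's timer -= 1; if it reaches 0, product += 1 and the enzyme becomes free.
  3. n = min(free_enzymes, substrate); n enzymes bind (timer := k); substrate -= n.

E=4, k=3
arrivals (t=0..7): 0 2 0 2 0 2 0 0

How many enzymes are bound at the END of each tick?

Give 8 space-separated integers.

t=0: arr=0 -> substrate=0 bound=0 product=0
t=1: arr=2 -> substrate=0 bound=2 product=0
t=2: arr=0 -> substrate=0 bound=2 product=0
t=3: arr=2 -> substrate=0 bound=4 product=0
t=4: arr=0 -> substrate=0 bound=2 product=2
t=5: arr=2 -> substrate=0 bound=4 product=2
t=6: arr=0 -> substrate=0 bound=2 product=4
t=7: arr=0 -> substrate=0 bound=2 product=4

Answer: 0 2 2 4 2 4 2 2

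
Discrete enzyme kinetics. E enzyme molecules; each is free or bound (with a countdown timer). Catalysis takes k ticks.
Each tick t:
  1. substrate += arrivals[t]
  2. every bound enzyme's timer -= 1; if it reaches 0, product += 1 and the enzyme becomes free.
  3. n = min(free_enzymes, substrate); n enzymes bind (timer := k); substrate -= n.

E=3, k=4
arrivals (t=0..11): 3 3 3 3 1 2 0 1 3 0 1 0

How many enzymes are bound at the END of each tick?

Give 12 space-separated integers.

t=0: arr=3 -> substrate=0 bound=3 product=0
t=1: arr=3 -> substrate=3 bound=3 product=0
t=2: arr=3 -> substrate=6 bound=3 product=0
t=3: arr=3 -> substrate=9 bound=3 product=0
t=4: arr=1 -> substrate=7 bound=3 product=3
t=5: arr=2 -> substrate=9 bound=3 product=3
t=6: arr=0 -> substrate=9 bound=3 product=3
t=7: arr=1 -> substrate=10 bound=3 product=3
t=8: arr=3 -> substrate=10 bound=3 product=6
t=9: arr=0 -> substrate=10 bound=3 product=6
t=10: arr=1 -> substrate=11 bound=3 product=6
t=11: arr=0 -> substrate=11 bound=3 product=6

Answer: 3 3 3 3 3 3 3 3 3 3 3 3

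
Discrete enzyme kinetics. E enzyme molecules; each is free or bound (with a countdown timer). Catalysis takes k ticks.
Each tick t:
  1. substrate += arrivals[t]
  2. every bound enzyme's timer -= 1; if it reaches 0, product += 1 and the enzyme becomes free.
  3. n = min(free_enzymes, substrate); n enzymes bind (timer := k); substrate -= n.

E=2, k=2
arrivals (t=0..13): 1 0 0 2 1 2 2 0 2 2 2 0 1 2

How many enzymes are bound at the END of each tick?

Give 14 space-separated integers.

t=0: arr=1 -> substrate=0 bound=1 product=0
t=1: arr=0 -> substrate=0 bound=1 product=0
t=2: arr=0 -> substrate=0 bound=0 product=1
t=3: arr=2 -> substrate=0 bound=2 product=1
t=4: arr=1 -> substrate=1 bound=2 product=1
t=5: arr=2 -> substrate=1 bound=2 product=3
t=6: arr=2 -> substrate=3 bound=2 product=3
t=7: arr=0 -> substrate=1 bound=2 product=5
t=8: arr=2 -> substrate=3 bound=2 product=5
t=9: arr=2 -> substrate=3 bound=2 product=7
t=10: arr=2 -> substrate=5 bound=2 product=7
t=11: arr=0 -> substrate=3 bound=2 product=9
t=12: arr=1 -> substrate=4 bound=2 product=9
t=13: arr=2 -> substrate=4 bound=2 product=11

Answer: 1 1 0 2 2 2 2 2 2 2 2 2 2 2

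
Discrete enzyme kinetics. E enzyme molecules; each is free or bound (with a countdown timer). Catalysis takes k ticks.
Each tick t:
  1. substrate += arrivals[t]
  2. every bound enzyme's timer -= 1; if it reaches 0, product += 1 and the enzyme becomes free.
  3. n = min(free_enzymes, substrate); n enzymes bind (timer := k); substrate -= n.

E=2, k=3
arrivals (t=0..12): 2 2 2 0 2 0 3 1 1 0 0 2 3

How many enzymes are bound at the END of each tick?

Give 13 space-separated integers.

Answer: 2 2 2 2 2 2 2 2 2 2 2 2 2

Derivation:
t=0: arr=2 -> substrate=0 bound=2 product=0
t=1: arr=2 -> substrate=2 bound=2 product=0
t=2: arr=2 -> substrate=4 bound=2 product=0
t=3: arr=0 -> substrate=2 bound=2 product=2
t=4: arr=2 -> substrate=4 bound=2 product=2
t=5: arr=0 -> substrate=4 bound=2 product=2
t=6: arr=3 -> substrate=5 bound=2 product=4
t=7: arr=1 -> substrate=6 bound=2 product=4
t=8: arr=1 -> substrate=7 bound=2 product=4
t=9: arr=0 -> substrate=5 bound=2 product=6
t=10: arr=0 -> substrate=5 bound=2 product=6
t=11: arr=2 -> substrate=7 bound=2 product=6
t=12: arr=3 -> substrate=8 bound=2 product=8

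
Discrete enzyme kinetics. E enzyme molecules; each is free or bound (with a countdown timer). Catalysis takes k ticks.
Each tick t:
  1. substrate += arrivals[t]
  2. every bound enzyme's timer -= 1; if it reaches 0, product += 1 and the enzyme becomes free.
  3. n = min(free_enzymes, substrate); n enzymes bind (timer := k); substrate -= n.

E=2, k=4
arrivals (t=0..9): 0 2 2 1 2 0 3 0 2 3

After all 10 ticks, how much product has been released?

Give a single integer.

Answer: 4

Derivation:
t=0: arr=0 -> substrate=0 bound=0 product=0
t=1: arr=2 -> substrate=0 bound=2 product=0
t=2: arr=2 -> substrate=2 bound=2 product=0
t=3: arr=1 -> substrate=3 bound=2 product=0
t=4: arr=2 -> substrate=5 bound=2 product=0
t=5: arr=0 -> substrate=3 bound=2 product=2
t=6: arr=3 -> substrate=6 bound=2 product=2
t=7: arr=0 -> substrate=6 bound=2 product=2
t=8: arr=2 -> substrate=8 bound=2 product=2
t=9: arr=3 -> substrate=9 bound=2 product=4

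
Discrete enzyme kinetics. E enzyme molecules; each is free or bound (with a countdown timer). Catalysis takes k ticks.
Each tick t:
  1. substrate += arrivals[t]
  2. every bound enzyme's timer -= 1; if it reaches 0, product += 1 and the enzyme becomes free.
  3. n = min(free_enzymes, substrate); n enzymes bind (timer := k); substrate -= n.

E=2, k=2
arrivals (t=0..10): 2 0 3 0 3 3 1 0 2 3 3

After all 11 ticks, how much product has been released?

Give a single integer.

t=0: arr=2 -> substrate=0 bound=2 product=0
t=1: arr=0 -> substrate=0 bound=2 product=0
t=2: arr=3 -> substrate=1 bound=2 product=2
t=3: arr=0 -> substrate=1 bound=2 product=2
t=4: arr=3 -> substrate=2 bound=2 product=4
t=5: arr=3 -> substrate=5 bound=2 product=4
t=6: arr=1 -> substrate=4 bound=2 product=6
t=7: arr=0 -> substrate=4 bound=2 product=6
t=8: arr=2 -> substrate=4 bound=2 product=8
t=9: arr=3 -> substrate=7 bound=2 product=8
t=10: arr=3 -> substrate=8 bound=2 product=10

Answer: 10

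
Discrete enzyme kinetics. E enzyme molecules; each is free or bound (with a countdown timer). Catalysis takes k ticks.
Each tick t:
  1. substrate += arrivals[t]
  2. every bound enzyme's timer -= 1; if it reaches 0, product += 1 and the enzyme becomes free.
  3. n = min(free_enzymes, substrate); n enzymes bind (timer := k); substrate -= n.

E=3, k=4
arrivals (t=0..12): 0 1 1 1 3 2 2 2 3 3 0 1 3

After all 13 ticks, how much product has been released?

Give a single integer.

t=0: arr=0 -> substrate=0 bound=0 product=0
t=1: arr=1 -> substrate=0 bound=1 product=0
t=2: arr=1 -> substrate=0 bound=2 product=0
t=3: arr=1 -> substrate=0 bound=3 product=0
t=4: arr=3 -> substrate=3 bound=3 product=0
t=5: arr=2 -> substrate=4 bound=3 product=1
t=6: arr=2 -> substrate=5 bound=3 product=2
t=7: arr=2 -> substrate=6 bound=3 product=3
t=8: arr=3 -> substrate=9 bound=3 product=3
t=9: arr=3 -> substrate=11 bound=3 product=4
t=10: arr=0 -> substrate=10 bound=3 product=5
t=11: arr=1 -> substrate=10 bound=3 product=6
t=12: arr=3 -> substrate=13 bound=3 product=6

Answer: 6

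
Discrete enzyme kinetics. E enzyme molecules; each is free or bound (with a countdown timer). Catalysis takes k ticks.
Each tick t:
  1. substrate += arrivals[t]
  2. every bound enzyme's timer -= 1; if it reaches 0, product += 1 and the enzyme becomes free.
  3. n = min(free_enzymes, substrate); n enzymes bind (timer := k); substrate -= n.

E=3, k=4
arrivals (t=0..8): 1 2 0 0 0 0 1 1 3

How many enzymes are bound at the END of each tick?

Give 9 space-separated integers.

Answer: 1 3 3 3 2 0 1 2 3

Derivation:
t=0: arr=1 -> substrate=0 bound=1 product=0
t=1: arr=2 -> substrate=0 bound=3 product=0
t=2: arr=0 -> substrate=0 bound=3 product=0
t=3: arr=0 -> substrate=0 bound=3 product=0
t=4: arr=0 -> substrate=0 bound=2 product=1
t=5: arr=0 -> substrate=0 bound=0 product=3
t=6: arr=1 -> substrate=0 bound=1 product=3
t=7: arr=1 -> substrate=0 bound=2 product=3
t=8: arr=3 -> substrate=2 bound=3 product=3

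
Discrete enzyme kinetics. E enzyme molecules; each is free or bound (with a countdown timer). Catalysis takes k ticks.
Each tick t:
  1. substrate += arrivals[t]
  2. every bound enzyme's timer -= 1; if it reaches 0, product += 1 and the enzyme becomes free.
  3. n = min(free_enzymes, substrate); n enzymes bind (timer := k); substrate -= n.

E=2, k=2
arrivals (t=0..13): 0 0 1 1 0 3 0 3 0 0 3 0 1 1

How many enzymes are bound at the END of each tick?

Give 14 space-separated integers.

t=0: arr=0 -> substrate=0 bound=0 product=0
t=1: arr=0 -> substrate=0 bound=0 product=0
t=2: arr=1 -> substrate=0 bound=1 product=0
t=3: arr=1 -> substrate=0 bound=2 product=0
t=4: arr=0 -> substrate=0 bound=1 product=1
t=5: arr=3 -> substrate=1 bound=2 product=2
t=6: arr=0 -> substrate=1 bound=2 product=2
t=7: arr=3 -> substrate=2 bound=2 product=4
t=8: arr=0 -> substrate=2 bound=2 product=4
t=9: arr=0 -> substrate=0 bound=2 product=6
t=10: arr=3 -> substrate=3 bound=2 product=6
t=11: arr=0 -> substrate=1 bound=2 product=8
t=12: arr=1 -> substrate=2 bound=2 product=8
t=13: arr=1 -> substrate=1 bound=2 product=10

Answer: 0 0 1 2 1 2 2 2 2 2 2 2 2 2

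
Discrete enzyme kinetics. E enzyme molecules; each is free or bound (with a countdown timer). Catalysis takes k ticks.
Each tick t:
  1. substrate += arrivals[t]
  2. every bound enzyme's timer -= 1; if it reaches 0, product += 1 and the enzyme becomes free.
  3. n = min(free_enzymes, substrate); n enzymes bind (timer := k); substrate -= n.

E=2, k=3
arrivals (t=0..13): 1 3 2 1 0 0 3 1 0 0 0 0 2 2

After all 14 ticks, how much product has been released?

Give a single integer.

t=0: arr=1 -> substrate=0 bound=1 product=0
t=1: arr=3 -> substrate=2 bound=2 product=0
t=2: arr=2 -> substrate=4 bound=2 product=0
t=3: arr=1 -> substrate=4 bound=2 product=1
t=4: arr=0 -> substrate=3 bound=2 product=2
t=5: arr=0 -> substrate=3 bound=2 product=2
t=6: arr=3 -> substrate=5 bound=2 product=3
t=7: arr=1 -> substrate=5 bound=2 product=4
t=8: arr=0 -> substrate=5 bound=2 product=4
t=9: arr=0 -> substrate=4 bound=2 product=5
t=10: arr=0 -> substrate=3 bound=2 product=6
t=11: arr=0 -> substrate=3 bound=2 product=6
t=12: arr=2 -> substrate=4 bound=2 product=7
t=13: arr=2 -> substrate=5 bound=2 product=8

Answer: 8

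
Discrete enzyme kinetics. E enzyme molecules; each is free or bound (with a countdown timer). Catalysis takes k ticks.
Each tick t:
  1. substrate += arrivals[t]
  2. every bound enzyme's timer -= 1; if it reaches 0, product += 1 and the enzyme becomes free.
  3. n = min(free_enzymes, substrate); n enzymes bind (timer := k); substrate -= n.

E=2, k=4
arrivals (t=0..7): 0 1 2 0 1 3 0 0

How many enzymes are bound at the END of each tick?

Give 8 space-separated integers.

Answer: 0 1 2 2 2 2 2 2

Derivation:
t=0: arr=0 -> substrate=0 bound=0 product=0
t=1: arr=1 -> substrate=0 bound=1 product=0
t=2: arr=2 -> substrate=1 bound=2 product=0
t=3: arr=0 -> substrate=1 bound=2 product=0
t=4: arr=1 -> substrate=2 bound=2 product=0
t=5: arr=3 -> substrate=4 bound=2 product=1
t=6: arr=0 -> substrate=3 bound=2 product=2
t=7: arr=0 -> substrate=3 bound=2 product=2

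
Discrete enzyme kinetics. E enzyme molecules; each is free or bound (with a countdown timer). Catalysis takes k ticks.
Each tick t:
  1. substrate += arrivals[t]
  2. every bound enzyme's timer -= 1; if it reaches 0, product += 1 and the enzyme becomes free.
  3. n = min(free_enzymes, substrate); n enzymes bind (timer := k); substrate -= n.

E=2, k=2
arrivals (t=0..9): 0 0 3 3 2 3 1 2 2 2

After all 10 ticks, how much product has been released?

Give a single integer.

Answer: 6

Derivation:
t=0: arr=0 -> substrate=0 bound=0 product=0
t=1: arr=0 -> substrate=0 bound=0 product=0
t=2: arr=3 -> substrate=1 bound=2 product=0
t=3: arr=3 -> substrate=4 bound=2 product=0
t=4: arr=2 -> substrate=4 bound=2 product=2
t=5: arr=3 -> substrate=7 bound=2 product=2
t=6: arr=1 -> substrate=6 bound=2 product=4
t=7: arr=2 -> substrate=8 bound=2 product=4
t=8: arr=2 -> substrate=8 bound=2 product=6
t=9: arr=2 -> substrate=10 bound=2 product=6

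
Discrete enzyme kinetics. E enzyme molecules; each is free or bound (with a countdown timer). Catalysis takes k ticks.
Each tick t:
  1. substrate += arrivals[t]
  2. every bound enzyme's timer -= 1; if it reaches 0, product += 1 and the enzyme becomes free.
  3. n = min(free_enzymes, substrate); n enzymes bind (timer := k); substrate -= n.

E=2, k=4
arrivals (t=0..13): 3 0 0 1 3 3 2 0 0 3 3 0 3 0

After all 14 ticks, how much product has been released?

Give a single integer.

Answer: 6

Derivation:
t=0: arr=3 -> substrate=1 bound=2 product=0
t=1: arr=0 -> substrate=1 bound=2 product=0
t=2: arr=0 -> substrate=1 bound=2 product=0
t=3: arr=1 -> substrate=2 bound=2 product=0
t=4: arr=3 -> substrate=3 bound=2 product=2
t=5: arr=3 -> substrate=6 bound=2 product=2
t=6: arr=2 -> substrate=8 bound=2 product=2
t=7: arr=0 -> substrate=8 bound=2 product=2
t=8: arr=0 -> substrate=6 bound=2 product=4
t=9: arr=3 -> substrate=9 bound=2 product=4
t=10: arr=3 -> substrate=12 bound=2 product=4
t=11: arr=0 -> substrate=12 bound=2 product=4
t=12: arr=3 -> substrate=13 bound=2 product=6
t=13: arr=0 -> substrate=13 bound=2 product=6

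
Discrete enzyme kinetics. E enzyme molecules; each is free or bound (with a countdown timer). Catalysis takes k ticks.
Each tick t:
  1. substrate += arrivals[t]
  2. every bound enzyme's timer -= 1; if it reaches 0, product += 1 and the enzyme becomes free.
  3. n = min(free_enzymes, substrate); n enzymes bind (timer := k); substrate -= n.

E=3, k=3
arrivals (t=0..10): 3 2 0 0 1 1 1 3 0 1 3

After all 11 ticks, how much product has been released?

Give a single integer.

t=0: arr=3 -> substrate=0 bound=3 product=0
t=1: arr=2 -> substrate=2 bound=3 product=0
t=2: arr=0 -> substrate=2 bound=3 product=0
t=3: arr=0 -> substrate=0 bound=2 product=3
t=4: arr=1 -> substrate=0 bound=3 product=3
t=5: arr=1 -> substrate=1 bound=3 product=3
t=6: arr=1 -> substrate=0 bound=3 product=5
t=7: arr=3 -> substrate=2 bound=3 product=6
t=8: arr=0 -> substrate=2 bound=3 product=6
t=9: arr=1 -> substrate=1 bound=3 product=8
t=10: arr=3 -> substrate=3 bound=3 product=9

Answer: 9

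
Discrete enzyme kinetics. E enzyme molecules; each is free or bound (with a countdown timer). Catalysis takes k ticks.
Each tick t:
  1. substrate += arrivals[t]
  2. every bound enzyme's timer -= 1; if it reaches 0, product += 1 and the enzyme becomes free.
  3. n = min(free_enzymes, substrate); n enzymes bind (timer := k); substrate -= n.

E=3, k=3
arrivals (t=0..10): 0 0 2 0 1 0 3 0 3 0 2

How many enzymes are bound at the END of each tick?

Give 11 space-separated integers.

t=0: arr=0 -> substrate=0 bound=0 product=0
t=1: arr=0 -> substrate=0 bound=0 product=0
t=2: arr=2 -> substrate=0 bound=2 product=0
t=3: arr=0 -> substrate=0 bound=2 product=0
t=4: arr=1 -> substrate=0 bound=3 product=0
t=5: arr=0 -> substrate=0 bound=1 product=2
t=6: arr=3 -> substrate=1 bound=3 product=2
t=7: arr=0 -> substrate=0 bound=3 product=3
t=8: arr=3 -> substrate=3 bound=3 product=3
t=9: arr=0 -> substrate=1 bound=3 product=5
t=10: arr=2 -> substrate=2 bound=3 product=6

Answer: 0 0 2 2 3 1 3 3 3 3 3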